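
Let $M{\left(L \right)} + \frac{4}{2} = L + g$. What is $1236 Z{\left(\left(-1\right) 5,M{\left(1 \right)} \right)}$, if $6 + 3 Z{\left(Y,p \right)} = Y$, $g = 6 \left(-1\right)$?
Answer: $-4532$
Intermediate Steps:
$g = -6$
$M{\left(L \right)} = -8 + L$ ($M{\left(L \right)} = -2 + \left(L - 6\right) = -2 + \left(-6 + L\right) = -8 + L$)
$Z{\left(Y,p \right)} = -2 + \frac{Y}{3}$
$1236 Z{\left(\left(-1\right) 5,M{\left(1 \right)} \right)} = 1236 \left(-2 + \frac{\left(-1\right) 5}{3}\right) = 1236 \left(-2 + \frac{1}{3} \left(-5\right)\right) = 1236 \left(-2 - \frac{5}{3}\right) = 1236 \left(- \frac{11}{3}\right) = -4532$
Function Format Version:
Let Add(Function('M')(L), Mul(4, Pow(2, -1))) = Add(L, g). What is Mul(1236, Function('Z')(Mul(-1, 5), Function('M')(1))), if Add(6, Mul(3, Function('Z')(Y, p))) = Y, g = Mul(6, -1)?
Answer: -4532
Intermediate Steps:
g = -6
Function('M')(L) = Add(-8, L) (Function('M')(L) = Add(-2, Add(L, -6)) = Add(-2, Add(-6, L)) = Add(-8, L))
Function('Z')(Y, p) = Add(-2, Mul(Rational(1, 3), Y))
Mul(1236, Function('Z')(Mul(-1, 5), Function('M')(1))) = Mul(1236, Add(-2, Mul(Rational(1, 3), Mul(-1, 5)))) = Mul(1236, Add(-2, Mul(Rational(1, 3), -5))) = Mul(1236, Add(-2, Rational(-5, 3))) = Mul(1236, Rational(-11, 3)) = -4532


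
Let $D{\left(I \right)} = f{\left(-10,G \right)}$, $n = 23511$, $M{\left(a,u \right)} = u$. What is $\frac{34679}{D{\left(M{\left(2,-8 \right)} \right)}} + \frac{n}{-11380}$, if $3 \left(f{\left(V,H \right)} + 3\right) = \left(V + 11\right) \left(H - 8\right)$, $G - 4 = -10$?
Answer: $- \frac{1184481813}{261740} \approx -4525.4$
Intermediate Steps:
$G = -6$ ($G = 4 - 10 = -6$)
$f{\left(V,H \right)} = -3 + \frac{\left(-8 + H\right) \left(11 + V\right)}{3}$ ($f{\left(V,H \right)} = -3 + \frac{\left(V + 11\right) \left(H - 8\right)}{3} = -3 + \frac{\left(11 + V\right) \left(-8 + H\right)}{3} = -3 + \frac{\left(-8 + H\right) \left(11 + V\right)}{3}$)
$D{\left(I \right)} = - \frac{23}{3}$ ($D{\left(I \right)} = - \frac{97}{3} - - \frac{80}{3} + \frac{11}{3} \left(-6\right) + \frac{1}{3} \left(-6\right) \left(-10\right) = - \frac{97}{3} + \frac{80}{3} - 22 + 20 = - \frac{23}{3}$)
$\frac{34679}{D{\left(M{\left(2,-8 \right)} \right)}} + \frac{n}{-11380} = \frac{34679}{- \frac{23}{3}} + \frac{23511}{-11380} = 34679 \left(- \frac{3}{23}\right) + 23511 \left(- \frac{1}{11380}\right) = - \frac{104037}{23} - \frac{23511}{11380} = - \frac{1184481813}{261740}$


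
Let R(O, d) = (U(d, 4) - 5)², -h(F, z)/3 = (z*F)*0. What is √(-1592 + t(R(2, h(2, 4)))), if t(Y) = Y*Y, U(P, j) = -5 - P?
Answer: 2*√2102 ≈ 91.695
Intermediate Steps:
h(F, z) = 0 (h(F, z) = -3*z*F*0 = -3*F*z*0 = -3*0 = 0)
R(O, d) = (-10 - d)² (R(O, d) = ((-5 - d) - 5)² = (-10 - d)²)
t(Y) = Y²
√(-1592 + t(R(2, h(2, 4)))) = √(-1592 + ((10 + 0)²)²) = √(-1592 + (10²)²) = √(-1592 + 100²) = √(-1592 + 10000) = √8408 = 2*√2102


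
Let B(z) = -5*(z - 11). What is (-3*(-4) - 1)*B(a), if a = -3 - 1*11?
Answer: 1375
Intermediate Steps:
a = -14 (a = -3 - 11 = -14)
B(z) = 55 - 5*z (B(z) = -5*(-11 + z) = 55 - 5*z)
(-3*(-4) - 1)*B(a) = (-3*(-4) - 1)*(55 - 5*(-14)) = (12 - 1)*(55 + 70) = 11*125 = 1375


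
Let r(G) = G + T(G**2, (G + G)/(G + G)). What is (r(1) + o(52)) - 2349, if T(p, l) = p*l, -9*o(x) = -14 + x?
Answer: -21161/9 ≈ -2351.2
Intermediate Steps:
o(x) = 14/9 - x/9 (o(x) = -(-14 + x)/9 = 14/9 - x/9)
T(p, l) = l*p
r(G) = G + G**2 (r(G) = G + ((G + G)/(G + G))*G**2 = G + ((2*G)/((2*G)))*G**2 = G + ((2*G)*(1/(2*G)))*G**2 = G + 1*G**2 = G + G**2)
(r(1) + o(52)) - 2349 = (1*(1 + 1) + (14/9 - 1/9*52)) - 2349 = (1*2 + (14/9 - 52/9)) - 2349 = (2 - 38/9) - 2349 = -20/9 - 2349 = -21161/9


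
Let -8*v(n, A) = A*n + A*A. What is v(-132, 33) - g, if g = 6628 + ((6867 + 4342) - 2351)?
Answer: -120621/8 ≈ -15078.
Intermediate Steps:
v(n, A) = -A²/8 - A*n/8 (v(n, A) = -(A*n + A*A)/8 = -(A*n + A²)/8 = -(A² + A*n)/8 = -A²/8 - A*n/8)
g = 15486 (g = 6628 + (11209 - 2351) = 6628 + 8858 = 15486)
v(-132, 33) - g = -⅛*33*(33 - 132) - 1*15486 = -⅛*33*(-99) - 15486 = 3267/8 - 15486 = -120621/8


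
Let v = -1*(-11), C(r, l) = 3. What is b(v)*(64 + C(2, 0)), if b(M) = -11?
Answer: -737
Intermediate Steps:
v = 11
b(v)*(64 + C(2, 0)) = -11*(64 + 3) = -11*67 = -737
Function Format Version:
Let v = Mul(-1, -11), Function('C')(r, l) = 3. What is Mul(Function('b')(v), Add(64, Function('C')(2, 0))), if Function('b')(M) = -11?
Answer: -737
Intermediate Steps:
v = 11
Mul(Function('b')(v), Add(64, Function('C')(2, 0))) = Mul(-11, Add(64, 3)) = Mul(-11, 67) = -737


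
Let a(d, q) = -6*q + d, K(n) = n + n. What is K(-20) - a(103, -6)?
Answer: -179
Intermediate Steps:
K(n) = 2*n
a(d, q) = d - 6*q
K(-20) - a(103, -6) = 2*(-20) - (103 - 6*(-6)) = -40 - (103 + 36) = -40 - 1*139 = -40 - 139 = -179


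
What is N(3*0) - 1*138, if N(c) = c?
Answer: -138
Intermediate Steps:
N(3*0) - 1*138 = 3*0 - 1*138 = 0 - 138 = -138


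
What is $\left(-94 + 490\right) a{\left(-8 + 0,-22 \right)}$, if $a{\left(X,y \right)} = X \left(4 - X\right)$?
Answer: $-38016$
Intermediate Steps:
$\left(-94 + 490\right) a{\left(-8 + 0,-22 \right)} = \left(-94 + 490\right) \left(-8 + 0\right) \left(4 - \left(-8 + 0\right)\right) = 396 \left(- 8 \left(4 - -8\right)\right) = 396 \left(- 8 \left(4 + 8\right)\right) = 396 \left(\left(-8\right) 12\right) = 396 \left(-96\right) = -38016$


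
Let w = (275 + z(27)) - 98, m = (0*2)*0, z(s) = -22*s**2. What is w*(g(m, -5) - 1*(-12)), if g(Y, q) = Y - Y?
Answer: -190332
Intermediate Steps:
z(s) = -22*s**2
m = 0 (m = 0*0 = 0)
w = -15861 (w = (275 - 22*27**2) - 98 = (275 - 22*729) - 98 = (275 - 16038) - 98 = -15763 - 98 = -15861)
g(Y, q) = 0
w*(g(m, -5) - 1*(-12)) = -15861*(0 - 1*(-12)) = -15861*(0 + 12) = -15861*12 = -190332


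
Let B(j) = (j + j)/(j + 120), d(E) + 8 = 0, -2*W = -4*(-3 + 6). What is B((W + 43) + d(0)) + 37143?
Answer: 5980105/161 ≈ 37144.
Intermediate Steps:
W = 6 (W = -(-2)*(-3 + 6) = -(-2)*3 = -½*(-12) = 6)
d(E) = -8 (d(E) = -8 + 0 = -8)
B(j) = 2*j/(120 + j) (B(j) = (2*j)/(120 + j) = 2*j/(120 + j))
B((W + 43) + d(0)) + 37143 = 2*((6 + 43) - 8)/(120 + ((6 + 43) - 8)) + 37143 = 2*(49 - 8)/(120 + (49 - 8)) + 37143 = 2*41/(120 + 41) + 37143 = 2*41/161 + 37143 = 2*41*(1/161) + 37143 = 82/161 + 37143 = 5980105/161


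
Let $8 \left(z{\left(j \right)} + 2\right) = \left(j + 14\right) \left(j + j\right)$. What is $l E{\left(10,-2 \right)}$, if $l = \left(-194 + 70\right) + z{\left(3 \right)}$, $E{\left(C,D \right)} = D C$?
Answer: $2265$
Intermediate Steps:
$E{\left(C,D \right)} = C D$
$z{\left(j \right)} = -2 + \frac{j \left(14 + j\right)}{4}$ ($z{\left(j \right)} = -2 + \frac{\left(j + 14\right) \left(j + j\right)}{8} = -2 + \frac{\left(14 + j\right) 2 j}{8} = -2 + \frac{2 j \left(14 + j\right)}{8} = -2 + \frac{j \left(14 + j\right)}{4}$)
$l = - \frac{453}{4}$ ($l = \left(-194 + 70\right) + \left(-2 + \frac{3^{2}}{4} + \frac{7}{2} \cdot 3\right) = -124 + \left(-2 + \frac{1}{4} \cdot 9 + \frac{21}{2}\right) = -124 + \left(-2 + \frac{9}{4} + \frac{21}{2}\right) = -124 + \frac{43}{4} = - \frac{453}{4} \approx -113.25$)
$l E{\left(10,-2 \right)} = - \frac{453 \cdot 10 \left(-2\right)}{4} = \left(- \frac{453}{4}\right) \left(-20\right) = 2265$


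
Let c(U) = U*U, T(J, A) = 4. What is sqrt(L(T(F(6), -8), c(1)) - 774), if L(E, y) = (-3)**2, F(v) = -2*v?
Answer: 3*I*sqrt(85) ≈ 27.659*I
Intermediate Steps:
c(U) = U**2
L(E, y) = 9
sqrt(L(T(F(6), -8), c(1)) - 774) = sqrt(9 - 774) = sqrt(-765) = 3*I*sqrt(85)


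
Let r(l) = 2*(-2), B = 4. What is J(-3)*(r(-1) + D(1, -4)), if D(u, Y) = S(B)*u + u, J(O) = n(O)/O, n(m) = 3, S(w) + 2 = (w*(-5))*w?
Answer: 85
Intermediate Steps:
r(l) = -4
S(w) = -2 - 5*w² (S(w) = -2 + (w*(-5))*w = -2 + (-5*w)*w = -2 - 5*w²)
J(O) = 3/O
D(u, Y) = -81*u (D(u, Y) = (-2 - 5*4²)*u + u = (-2 - 5*16)*u + u = (-2 - 80)*u + u = -82*u + u = -81*u)
J(-3)*(r(-1) + D(1, -4)) = (3/(-3))*(-4 - 81*1) = (3*(-⅓))*(-4 - 81) = -1*(-85) = 85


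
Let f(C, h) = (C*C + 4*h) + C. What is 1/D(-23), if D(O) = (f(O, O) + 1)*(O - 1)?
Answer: -1/9960 ≈ -0.00010040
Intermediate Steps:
f(C, h) = C + C² + 4*h (f(C, h) = (C² + 4*h) + C = C + C² + 4*h)
D(O) = (-1 + O)*(1 + O² + 5*O) (D(O) = ((O + O² + 4*O) + 1)*(O - 1) = ((O² + 5*O) + 1)*(-1 + O) = (1 + O² + 5*O)*(-1 + O) = (-1 + O)*(1 + O² + 5*O))
1/D(-23) = 1/(-1 + (-23)³ - 4*(-23) + 4*(-23)²) = 1/(-1 - 12167 + 92 + 4*529) = 1/(-1 - 12167 + 92 + 2116) = 1/(-9960) = -1/9960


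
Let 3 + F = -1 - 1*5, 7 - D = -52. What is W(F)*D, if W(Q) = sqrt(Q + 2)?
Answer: 59*I*sqrt(7) ≈ 156.1*I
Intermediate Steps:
D = 59 (D = 7 - 1*(-52) = 7 + 52 = 59)
F = -9 (F = -3 + (-1 - 1*5) = -3 + (-1 - 5) = -3 - 6 = -9)
W(Q) = sqrt(2 + Q)
W(F)*D = sqrt(2 - 9)*59 = sqrt(-7)*59 = (I*sqrt(7))*59 = 59*I*sqrt(7)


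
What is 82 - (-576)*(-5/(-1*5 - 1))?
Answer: 562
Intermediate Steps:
82 - (-576)*(-5/(-1*5 - 1)) = 82 - (-576)*(-5/(-5 - 1)) = 82 - (-576)*(-5/(-6)) = 82 - (-576)*(-5*(-1/6)) = 82 - (-576)*5/6 = 82 - 48*(-10) = 82 + 480 = 562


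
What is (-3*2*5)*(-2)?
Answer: 60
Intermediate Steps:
(-3*2*5)*(-2) = -6*5*(-2) = -30*(-2) = 60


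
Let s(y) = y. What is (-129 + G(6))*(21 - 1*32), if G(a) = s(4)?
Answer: 1375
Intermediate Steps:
G(a) = 4
(-129 + G(6))*(21 - 1*32) = (-129 + 4)*(21 - 1*32) = -125*(21 - 32) = -125*(-11) = 1375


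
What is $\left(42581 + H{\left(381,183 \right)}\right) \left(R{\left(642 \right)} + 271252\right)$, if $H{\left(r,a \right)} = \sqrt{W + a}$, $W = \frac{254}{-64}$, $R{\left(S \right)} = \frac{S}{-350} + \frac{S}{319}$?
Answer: $\frac{8373887026603}{725} + \frac{15142652851 \sqrt{11458}}{446600} \approx 1.1554 \cdot 10^{10}$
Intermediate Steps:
$R{\left(S \right)} = \frac{31 S}{111650}$ ($R{\left(S \right)} = S \left(- \frac{1}{350}\right) + S \frac{1}{319} = - \frac{S}{350} + \frac{S}{319} = \frac{31 S}{111650}$)
$W = - \frac{127}{32}$ ($W = 254 \left(- \frac{1}{64}\right) = - \frac{127}{32} \approx -3.9688$)
$H{\left(r,a \right)} = \sqrt{- \frac{127}{32} + a}$
$\left(42581 + H{\left(381,183 \right)}\right) \left(R{\left(642 \right)} + 271252\right) = \left(42581 + \frac{\sqrt{-254 + 64 \cdot 183}}{8}\right) \left(\frac{31}{111650} \cdot 642 + 271252\right) = \left(42581 + \frac{\sqrt{-254 + 11712}}{8}\right) \left(\frac{9951}{55825} + 271252\right) = \left(42581 + \frac{\sqrt{11458}}{8}\right) \frac{15142652851}{55825} = \frac{8373887026603}{725} + \frac{15142652851 \sqrt{11458}}{446600}$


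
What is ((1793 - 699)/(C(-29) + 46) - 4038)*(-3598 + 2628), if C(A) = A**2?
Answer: 3473193640/887 ≈ 3.9157e+6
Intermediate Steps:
((1793 - 699)/(C(-29) + 46) - 4038)*(-3598 + 2628) = ((1793 - 699)/((-29)**2 + 46) - 4038)*(-3598 + 2628) = (1094/(841 + 46) - 4038)*(-970) = (1094/887 - 4038)*(-970) = -3580612/887*(-970) = 3473193640/887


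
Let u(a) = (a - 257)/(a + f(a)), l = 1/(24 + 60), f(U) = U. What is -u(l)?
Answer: 21587/2 ≈ 10794.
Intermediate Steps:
l = 1/84 ≈ 0.011905
u(a) = (-257 + a)/(2*a) (u(a) = (a - 257)/(a + a) = (-257 + a)/((2*a)) = (-257 + a)*(1/(2*a)) = (-257 + a)/(2*a))
-u(l) = -(-257 + 1/84)/(2*1/84) = -84*(-21587)/(2*84) = -1*(-21587/2) = 21587/2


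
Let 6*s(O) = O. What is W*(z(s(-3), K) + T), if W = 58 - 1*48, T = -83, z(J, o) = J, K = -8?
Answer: -835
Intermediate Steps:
s(O) = O/6
W = 10 (W = 58 - 48 = 10)
W*(z(s(-3), K) + T) = 10*((⅙)*(-3) - 83) = 10*(-½ - 83) = 10*(-167/2) = -835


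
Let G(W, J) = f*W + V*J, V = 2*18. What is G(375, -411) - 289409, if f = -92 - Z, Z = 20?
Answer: -346205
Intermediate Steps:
f = -112 (f = -92 - 1*20 = -92 - 20 = -112)
V = 36
G(W, J) = -112*W + 36*J
G(375, -411) - 289409 = (-112*375 + 36*(-411)) - 289409 = (-42000 - 14796) - 289409 = -56796 - 289409 = -346205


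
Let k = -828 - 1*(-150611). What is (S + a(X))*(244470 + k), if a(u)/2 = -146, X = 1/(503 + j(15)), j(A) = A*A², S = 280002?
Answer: 110276506630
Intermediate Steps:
k = 149783 (k = -828 + 150611 = 149783)
j(A) = A³
X = 1/3878 (X = 1/(503 + 15³) = 1/(503 + 3375) = 1/3878 ≈ 0.00025787)
a(u) = -292 (a(u) = 2*(-146) = -292)
(S + a(X))*(244470 + k) = (280002 - 292)*(244470 + 149783) = 279710*394253 = 110276506630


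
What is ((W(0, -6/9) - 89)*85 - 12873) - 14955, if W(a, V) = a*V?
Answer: -35393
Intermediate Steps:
W(a, V) = V*a
((W(0, -6/9) - 89)*85 - 12873) - 14955 = ((-6/9*0 - 89)*85 - 12873) - 14955 = ((-6*⅑*0 - 89)*85 - 12873) - 14955 = ((-⅔*0 - 89)*85 - 12873) - 14955 = ((0 - 89)*85 - 12873) - 14955 = (-89*85 - 12873) - 14955 = (-7565 - 12873) - 14955 = -20438 - 14955 = -35393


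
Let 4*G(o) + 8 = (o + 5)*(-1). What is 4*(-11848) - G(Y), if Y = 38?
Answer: -189517/4 ≈ -47379.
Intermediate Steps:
G(o) = -13/4 - o/4 (G(o) = -2 + ((o + 5)*(-1))/4 = -2 + ((5 + o)*(-1))/4 = -2 + (-5 - o)/4 = -2 + (-5/4 - o/4) = -13/4 - o/4)
4*(-11848) - G(Y) = 4*(-11848) - (-13/4 - ¼*38) = -47392 - (-13/4 - 19/2) = -47392 - 1*(-51/4) = -47392 + 51/4 = -189517/4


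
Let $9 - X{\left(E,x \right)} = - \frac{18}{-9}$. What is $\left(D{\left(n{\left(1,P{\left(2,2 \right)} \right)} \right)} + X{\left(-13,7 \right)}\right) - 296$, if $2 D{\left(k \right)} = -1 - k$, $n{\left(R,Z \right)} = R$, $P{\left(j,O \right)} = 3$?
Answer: $-290$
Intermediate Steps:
$D{\left(k \right)} = - \frac{1}{2} - \frac{k}{2}$ ($D{\left(k \right)} = \frac{-1 - k}{2} = - \frac{1}{2} - \frac{k}{2}$)
$X{\left(E,x \right)} = 7$ ($X{\left(E,x \right)} = 9 - - \frac{18}{-9} = 9 - \left(-18\right) \left(- \frac{1}{9}\right) = 9 - 2 = 7$)
$\left(D{\left(n{\left(1,P{\left(2,2 \right)} \right)} \right)} + X{\left(-13,7 \right)}\right) - 296 = \left(\left(- \frac{1}{2} - \frac{1}{2}\right) + 7\right) - 296 = \left(-1 + 7\right) - 296 = 6 - 296 = -290$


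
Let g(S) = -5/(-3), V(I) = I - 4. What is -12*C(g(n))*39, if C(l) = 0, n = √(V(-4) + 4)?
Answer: 0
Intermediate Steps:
V(I) = -4 + I
n = 2*I (n = √((-4 - 4) + 4) = √(-8 + 4) = √(-4) = 2*I ≈ 2.0*I)
g(S) = 5/3 (g(S) = -5*(-⅓) = 5/3)
-12*C(g(n))*39 = -12*0*39 = 0*39 = 0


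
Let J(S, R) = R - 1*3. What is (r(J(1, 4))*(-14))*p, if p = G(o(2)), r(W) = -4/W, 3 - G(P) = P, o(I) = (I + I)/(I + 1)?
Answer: 280/3 ≈ 93.333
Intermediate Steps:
o(I) = 2*I/(1 + I) (o(I) = (2*I)/(1 + I) = 2*I/(1 + I))
J(S, R) = -3 + R (J(S, R) = R - 3 = -3 + R)
G(P) = 3 - P
p = 5/3 (p = 3 - 2*2/(1 + 2) = 3 - 2*2/3 = 3 - 1*4/3 = 3 - 4/3 = 5/3 ≈ 1.6667)
(r(J(1, 4))*(-14))*p = (-4/(-3 + 4)*(-14))*(5/3) = (-4/1*(-14))*(5/3) = (-4*1*(-14))*(5/3) = -4*(-14)*(5/3) = 56*(5/3) = 280/3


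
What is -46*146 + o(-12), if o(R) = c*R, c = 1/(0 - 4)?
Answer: -6713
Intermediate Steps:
c = -¼ (c = 1/(-4) = -¼ ≈ -0.25000)
o(R) = -R/4
-46*146 + o(-12) = -46*146 - ¼*(-12) = -6716 + 3 = -6713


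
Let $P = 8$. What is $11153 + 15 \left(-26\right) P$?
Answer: $8033$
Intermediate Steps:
$11153 + 15 \left(-26\right) P = 11153 + 15 \left(-26\right) 8 = 11153 - 3120 = 8033$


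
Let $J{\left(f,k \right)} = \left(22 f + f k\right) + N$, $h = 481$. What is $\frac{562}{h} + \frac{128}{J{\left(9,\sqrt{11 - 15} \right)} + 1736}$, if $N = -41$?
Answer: $\frac{710209550}{574598271} - \frac{256 i}{398197} \approx 1.236 - 0.0006429 i$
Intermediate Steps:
$J{\left(f,k \right)} = -41 + 22 f + f k$ ($J{\left(f,k \right)} = \left(22 f + f k\right) - 41 = -41 + 22 f + f k$)
$\frac{562}{h} + \frac{128}{J{\left(9,\sqrt{11 - 15} \right)} + 1736} = \frac{562}{481} + \frac{128}{\left(-41 + 22 \cdot 9 + 9 \sqrt{11 - 15}\right) + 1736} = 562 \cdot \frac{1}{481} + \frac{128}{\left(-41 + 198 + 9 \sqrt{-4}\right) + 1736} = \frac{562}{481} + \frac{128}{\left(-41 + 198 + 9 \cdot 2 i\right) + 1736} = \frac{562}{481} + \frac{128}{\left(-41 + 198 + 18 i\right) + 1736} = \frac{562}{481} + \frac{128}{\left(157 + 18 i\right) + 1736} = \frac{562}{481} + \frac{128}{1893 + 18 i} = \frac{562}{481} + 128 \frac{1893 - 18 i}{3583773} = \frac{562}{481} + \frac{128 \left(1893 - 18 i\right)}{3583773}$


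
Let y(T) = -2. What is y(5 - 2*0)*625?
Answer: -1250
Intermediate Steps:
y(5 - 2*0)*625 = -2*625 = -1250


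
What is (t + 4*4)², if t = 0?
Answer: 256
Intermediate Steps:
(t + 4*4)² = (0 + 4*4)² = (0 + 16)² = 16² = 256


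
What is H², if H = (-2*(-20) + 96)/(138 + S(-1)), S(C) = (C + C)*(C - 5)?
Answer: 4624/5625 ≈ 0.82204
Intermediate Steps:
S(C) = 2*C*(-5 + C) (S(C) = (2*C)*(-5 + C) = 2*C*(-5 + C))
H = 68/75 (H = (-2*(-20) + 96)/(138 + 2*(-1)*(-5 - 1)) = (40 + 96)/(138 + 2*(-1)*(-6)) = 136/(138 + 12) = 136/150 = 136*(1/150) = 68/75 ≈ 0.90667)
H² = (68/75)² = 4624/5625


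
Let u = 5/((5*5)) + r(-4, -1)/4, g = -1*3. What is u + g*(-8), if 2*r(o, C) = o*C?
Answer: 247/10 ≈ 24.700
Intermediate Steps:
r(o, C) = C*o/2 (r(o, C) = (o*C)/2 = (C*o)/2 = C*o/2)
g = -3
u = 7/10 (u = 5/((5*5)) + ((½)*(-1)*(-4))/4 = 5/25 + 2*(¼) = 5*(1/25) + ½ = ⅕ + ½ = 7/10 ≈ 0.70000)
u + g*(-8) = 7/10 - 3*(-8) = 7/10 + 24 = 247/10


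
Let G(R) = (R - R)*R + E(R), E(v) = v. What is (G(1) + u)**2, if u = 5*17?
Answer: 7396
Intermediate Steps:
u = 85
G(R) = R (G(R) = (R - R)*R + R = 0*R + R = 0 + R = R)
(G(1) + u)**2 = (1 + 85)**2 = 86**2 = 7396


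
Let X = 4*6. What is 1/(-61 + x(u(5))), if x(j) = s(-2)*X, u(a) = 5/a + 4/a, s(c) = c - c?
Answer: -1/61 ≈ -0.016393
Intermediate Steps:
X = 24
s(c) = 0
u(a) = 9/a
x(j) = 0 (x(j) = 0*24 = 0)
1/(-61 + x(u(5))) = 1/(-61 + 0) = 1/(-61) = -1/61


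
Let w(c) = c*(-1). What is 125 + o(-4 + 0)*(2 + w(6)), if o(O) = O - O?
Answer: 125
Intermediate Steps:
w(c) = -c
o(O) = 0
125 + o(-4 + 0)*(2 + w(6)) = 125 + 0*(2 - 1*6) = 125 + 0*(2 - 6) = 125 + 0*(-4) = 125 + 0 = 125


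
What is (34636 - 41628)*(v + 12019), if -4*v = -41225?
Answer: -156098148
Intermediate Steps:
v = 41225/4 (v = -¼*(-41225) = 41225/4 ≈ 10306.)
(34636 - 41628)*(v + 12019) = (34636 - 41628)*(41225/4 + 12019) = -6992*89301/4 = -156098148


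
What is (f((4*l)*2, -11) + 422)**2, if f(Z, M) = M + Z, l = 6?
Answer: 210681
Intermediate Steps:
(f((4*l)*2, -11) + 422)**2 = ((-11 + (4*6)*2) + 422)**2 = ((-11 + 24*2) + 422)**2 = ((-11 + 48) + 422)**2 = (37 + 422)**2 = 459**2 = 210681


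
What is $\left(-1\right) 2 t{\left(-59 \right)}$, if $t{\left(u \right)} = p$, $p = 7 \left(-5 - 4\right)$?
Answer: $126$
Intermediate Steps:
$p = -63$ ($p = 7 \left(-9\right) = -63$)
$t{\left(u \right)} = -63$
$\left(-1\right) 2 t{\left(-59 \right)} = \left(-1\right) 2 \left(-63\right) = \left(-2\right) \left(-63\right) = 126$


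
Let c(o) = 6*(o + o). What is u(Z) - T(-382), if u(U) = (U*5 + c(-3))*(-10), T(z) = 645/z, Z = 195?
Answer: -3586335/382 ≈ -9388.3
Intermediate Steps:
c(o) = 12*o (c(o) = 6*(2*o) = 12*o)
u(U) = 360 - 50*U (u(U) = (U*5 + 12*(-3))*(-10) = (5*U - 36)*(-10) = (-36 + 5*U)*(-10) = 360 - 50*U)
u(Z) - T(-382) = (360 - 50*195) - 645/(-382) = (360 - 9750) - 645*(-1)/382 = -9390 - 1*(-645/382) = -9390 + 645/382 = -3586335/382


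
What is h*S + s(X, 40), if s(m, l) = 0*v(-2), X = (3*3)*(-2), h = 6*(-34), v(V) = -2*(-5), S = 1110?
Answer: -226440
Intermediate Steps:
v(V) = 10
h = -204
X = -18 (X = 9*(-2) = -18)
s(m, l) = 0 (s(m, l) = 0*10 = 0)
h*S + s(X, 40) = -204*1110 + 0 = -226440 + 0 = -226440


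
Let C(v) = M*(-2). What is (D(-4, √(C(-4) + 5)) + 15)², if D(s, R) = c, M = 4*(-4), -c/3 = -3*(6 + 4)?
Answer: 11025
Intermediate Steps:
c = 90 (c = -(-9)*(6 + 4) = -(-9)*10 = -3*(-30) = 90)
M = -16
C(v) = 32 (C(v) = -16*(-2) = 32)
D(s, R) = 90
(D(-4, √(C(-4) + 5)) + 15)² = (90 + 15)² = 105² = 11025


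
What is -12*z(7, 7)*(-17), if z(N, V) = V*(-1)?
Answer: -1428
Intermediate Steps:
z(N, V) = -V
-12*z(7, 7)*(-17) = -(-12)*7*(-17) = -12*(-7)*(-17) = 84*(-17) = -1428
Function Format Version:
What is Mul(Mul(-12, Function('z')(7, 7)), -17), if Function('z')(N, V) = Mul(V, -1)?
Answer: -1428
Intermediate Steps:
Function('z')(N, V) = Mul(-1, V)
Mul(Mul(-12, Function('z')(7, 7)), -17) = Mul(Mul(-12, Mul(-1, 7)), -17) = Mul(Mul(-12, -7), -17) = Mul(84, -17) = -1428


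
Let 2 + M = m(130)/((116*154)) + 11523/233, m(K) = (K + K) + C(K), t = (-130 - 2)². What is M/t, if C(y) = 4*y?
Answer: 49425997/18131031072 ≈ 0.0027260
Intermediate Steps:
t = 17424 (t = (-132)² = 17424)
m(K) = 6*K (m(K) = (K + K) + 4*K = 2*K + 4*K = 6*K)
M = 49425997/1040578 (M = -2 + ((6*130)/((116*154)) + 11523/233) = -2 + (780/17864 + 11523*(1/233)) = -2 + (780*(1/17864) + 11523/233) = -2 + (195/4466 + 11523/233) = -2 + 51507153/1040578 = 49425997/1040578 ≈ 47.499)
M/t = (49425997/1040578)/17424 = (49425997/1040578)*(1/17424) = 49425997/18131031072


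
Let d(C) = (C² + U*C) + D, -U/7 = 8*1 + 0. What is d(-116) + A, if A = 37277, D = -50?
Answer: 57179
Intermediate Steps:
U = -56 (U = -7*(8*1 + 0) = -7*(8 + 0) = -7*8 = -56)
d(C) = -50 + C² - 56*C (d(C) = (C² - 56*C) - 50 = -50 + C² - 56*C)
d(-116) + A = (-50 + (-116)² - 56*(-116)) + 37277 = (-50 + 13456 + 6496) + 37277 = 19902 + 37277 = 57179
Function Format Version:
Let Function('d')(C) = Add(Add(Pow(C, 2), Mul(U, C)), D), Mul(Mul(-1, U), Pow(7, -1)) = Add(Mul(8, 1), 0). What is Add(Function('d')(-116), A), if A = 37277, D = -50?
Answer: 57179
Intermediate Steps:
U = -56 (U = Mul(-7, Add(Mul(8, 1), 0)) = Mul(-7, Add(8, 0)) = Mul(-7, 8) = -56)
Function('d')(C) = Add(-50, Pow(C, 2), Mul(-56, C)) (Function('d')(C) = Add(Add(Pow(C, 2), Mul(-56, C)), -50) = Add(-50, Pow(C, 2), Mul(-56, C)))
Add(Function('d')(-116), A) = Add(Add(-50, Pow(-116, 2), Mul(-56, -116)), 37277) = Add(Add(-50, 13456, 6496), 37277) = Add(19902, 37277) = 57179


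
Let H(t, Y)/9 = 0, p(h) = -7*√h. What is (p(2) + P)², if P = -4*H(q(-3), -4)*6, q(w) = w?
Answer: 98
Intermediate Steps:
H(t, Y) = 0 (H(t, Y) = 9*0 = 0)
P = 0 (P = -4*0*6 = 0*6 = 0)
(p(2) + P)² = (-7*√2 + 0)² = (-7*√2)² = 98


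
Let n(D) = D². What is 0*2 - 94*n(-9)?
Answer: -7614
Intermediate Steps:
0*2 - 94*n(-9) = 0*2 - 94*(-9)² = 0 - 94*81 = 0 - 7614 = -7614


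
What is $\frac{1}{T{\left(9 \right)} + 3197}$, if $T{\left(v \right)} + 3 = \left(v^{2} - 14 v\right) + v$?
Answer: $\frac{1}{3158} \approx 0.00031666$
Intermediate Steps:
$T{\left(v \right)} = -3 + v^{2} - 13 v$ ($T{\left(v \right)} = -3 + \left(\left(v^{2} - 14 v\right) + v\right) = -3 + \left(v^{2} - 13 v\right) = -3 + v^{2} - 13 v$)
$\frac{1}{T{\left(9 \right)} + 3197} = \frac{1}{\left(-3 + 9^{2} - 117\right) + 3197} = \frac{1}{\left(-3 + 81 - 117\right) + 3197} = \frac{1}{-39 + 3197} = \frac{1}{3158}$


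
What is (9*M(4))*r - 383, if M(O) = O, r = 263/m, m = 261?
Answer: -10055/29 ≈ -346.72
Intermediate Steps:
r = 263/261 ≈ 1.0077
(9*M(4))*r - 383 = (9*4)*(263/261) - 383 = 36*(263/261) - 383 = 1052/29 - 383 = -10055/29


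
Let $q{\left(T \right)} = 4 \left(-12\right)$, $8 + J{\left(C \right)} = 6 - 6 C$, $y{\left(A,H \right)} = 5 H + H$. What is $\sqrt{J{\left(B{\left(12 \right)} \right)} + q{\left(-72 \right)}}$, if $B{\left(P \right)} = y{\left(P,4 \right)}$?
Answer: $i \sqrt{194} \approx 13.928 i$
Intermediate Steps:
$y{\left(A,H \right)} = 6 H$
$B{\left(P \right)} = 24$ ($B{\left(P \right)} = 6 \cdot 4 = 24$)
$J{\left(C \right)} = -2 - 6 C$ ($J{\left(C \right)} = -8 - \left(-6 + 6 C\right) = -2 - 6 C$)
$q{\left(T \right)} = -48$
$\sqrt{J{\left(B{\left(12 \right)} \right)} + q{\left(-72 \right)}} = \sqrt{\left(-2 - 144\right) - 48} = \sqrt{-146 - 48} = \sqrt{-194} = i \sqrt{194}$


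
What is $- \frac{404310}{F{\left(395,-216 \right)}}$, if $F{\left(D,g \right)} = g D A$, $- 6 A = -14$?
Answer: $\frac{13477}{6636} \approx 2.0309$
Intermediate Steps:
$A = \frac{7}{3}$ ($A = \left(- \frac{1}{6}\right) \left(-14\right) = \frac{7}{3} \approx 2.3333$)
$F{\left(D,g \right)} = \frac{7 D g}{3}$ ($F{\left(D,g \right)} = g D \frac{7}{3} = D g \frac{7}{3} = \frac{7 D g}{3}$)
$- \frac{404310}{F{\left(395,-216 \right)}} = - \frac{404310}{\frac{7}{3} \cdot 395 \left(-216\right)} = - \frac{404310}{-199080} = \left(-404310\right) \left(- \frac{1}{199080}\right) = \frac{13477}{6636}$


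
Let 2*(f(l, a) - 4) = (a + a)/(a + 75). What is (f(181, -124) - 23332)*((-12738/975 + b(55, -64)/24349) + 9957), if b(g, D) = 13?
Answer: -6918404131691616/29827525 ≈ -2.3195e+8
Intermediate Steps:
f(l, a) = 4 + a/(75 + a) (f(l, a) = 4 + ((a + a)/(a + 75))/2 = 4 + ((2*a)/(75 + a))/2 = 4 + (2*a/(75 + a))/2 = 4 + a/(75 + a))
(f(181, -124) - 23332)*((-12738/975 + b(55, -64)/24349) + 9957) = (5*(60 - 124)/(75 - 124) - 23332)*((-12738/975 + 13/24349) + 9957) = (5*(-64)/(-49) - 23332)*((-12738*1/975 + 13*(1/24349)) + 9957) = (5*(-1/49)*(-64) - 23332)*((-4246/325 + 1/1873) + 9957) = (320/49 - 23332)*(-7952433/608725 + 9957) = -1142948/49*6053122392/608725 = -6918404131691616/29827525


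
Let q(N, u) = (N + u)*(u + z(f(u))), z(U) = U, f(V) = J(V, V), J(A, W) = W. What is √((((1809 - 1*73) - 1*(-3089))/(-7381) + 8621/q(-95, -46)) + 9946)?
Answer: √188385667786474179/4352106 ≈ 99.730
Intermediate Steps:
f(V) = V
q(N, u) = 2*u*(N + u) (q(N, u) = (N + u)*(u + u) = (N + u)*(2*u) = 2*u*(N + u))
√((((1809 - 1*73) - 1*(-3089))/(-7381) + 8621/q(-95, -46)) + 9946) = √((((1809 - 1*73) - 1*(-3089))/(-7381) + 8621/((2*(-46)*(-95 - 46)))) + 9946) = √((((1809 - 73) + 3089)*(-1/7381) + 8621/((2*(-46)*(-141)))) + 9946) = √(((1736 + 3089)*(-1/7381) + 8621/12972) + 9946) = √((4825*(-1/7381) + 8621*(1/12972)) + 9946) = √((-4825/7381 + 8621/12972) + 9946) = √(1041701/95746332 + 9946) = √(952294059773/95746332) = √188385667786474179/4352106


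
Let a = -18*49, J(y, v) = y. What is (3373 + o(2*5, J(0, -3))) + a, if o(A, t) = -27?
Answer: 2464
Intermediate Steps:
a = -882
(3373 + o(2*5, J(0, -3))) + a = (3373 - 27) - 882 = 3346 - 882 = 2464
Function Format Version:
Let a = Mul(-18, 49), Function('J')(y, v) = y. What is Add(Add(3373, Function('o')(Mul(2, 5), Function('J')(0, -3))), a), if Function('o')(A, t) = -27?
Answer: 2464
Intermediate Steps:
a = -882
Add(Add(3373, Function('o')(Mul(2, 5), Function('J')(0, -3))), a) = Add(Add(3373, -27), -882) = Add(3346, -882) = 2464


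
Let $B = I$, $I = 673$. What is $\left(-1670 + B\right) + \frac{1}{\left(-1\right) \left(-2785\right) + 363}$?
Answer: $- \frac{3138555}{3148} \approx -997.0$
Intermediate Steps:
$B = 673$
$\left(-1670 + B\right) + \frac{1}{\left(-1\right) \left(-2785\right) + 363} = \left(-1670 + 673\right) + \frac{1}{\left(-1\right) \left(-2785\right) + 363} = -997 + \frac{1}{2785 + 363} = -997 + \frac{1}{3148} = - \frac{3138555}{3148}$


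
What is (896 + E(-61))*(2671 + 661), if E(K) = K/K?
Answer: 2988804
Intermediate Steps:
E(K) = 1
(896 + E(-61))*(2671 + 661) = (896 + 1)*(2671 + 661) = 897*3332 = 2988804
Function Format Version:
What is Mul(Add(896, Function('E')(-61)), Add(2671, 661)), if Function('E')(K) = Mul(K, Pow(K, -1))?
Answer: 2988804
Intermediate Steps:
Function('E')(K) = 1
Mul(Add(896, Function('E')(-61)), Add(2671, 661)) = Mul(Add(896, 1), Add(2671, 661)) = Mul(897, 3332) = 2988804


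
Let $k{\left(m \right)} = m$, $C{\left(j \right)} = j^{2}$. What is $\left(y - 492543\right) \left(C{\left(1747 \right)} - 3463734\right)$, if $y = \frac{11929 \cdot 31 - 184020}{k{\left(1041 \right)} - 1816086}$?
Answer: $\frac{73615433231396830}{363009} \approx 2.0279 \cdot 10^{11}$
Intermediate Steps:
$y = - \frac{185779}{1815045}$ ($y = \frac{11929 \cdot 31 - 184020}{1041 - 1816086} = \frac{369799 - 184020}{-1815045} = 185779 \left(- \frac{1}{1815045}\right) = - \frac{185779}{1815045} \approx -0.10236$)
$\left(y - 492543\right) \left(C{\left(1747 \right)} - 3463734\right) = \left(- \frac{185779}{1815045} - 492543\right) \left(1747^{2} - 3463734\right) = - \frac{893987895214 \left(3052009 - 3463734\right)}{1815045} = \left(- \frac{893987895214}{1815045}\right) \left(-411725\right) = \frac{73615433231396830}{363009}$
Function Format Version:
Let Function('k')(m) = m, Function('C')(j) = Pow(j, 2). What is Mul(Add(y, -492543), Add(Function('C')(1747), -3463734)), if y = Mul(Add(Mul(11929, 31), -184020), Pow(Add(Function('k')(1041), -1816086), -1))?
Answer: Rational(73615433231396830, 363009) ≈ 2.0279e+11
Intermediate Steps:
y = Rational(-185779, 1815045) (y = Mul(Add(Mul(11929, 31), -184020), Pow(Add(1041, -1816086), -1)) = Mul(Add(369799, -184020), Pow(-1815045, -1)) = Mul(185779, Rational(-1, 1815045)) = Rational(-185779, 1815045) ≈ -0.10236)
Mul(Add(y, -492543), Add(Function('C')(1747), -3463734)) = Mul(Add(Rational(-185779, 1815045), -492543), Add(Pow(1747, 2), -3463734)) = Mul(Rational(-893987895214, 1815045), Add(3052009, -3463734)) = Mul(Rational(-893987895214, 1815045), -411725) = Rational(73615433231396830, 363009)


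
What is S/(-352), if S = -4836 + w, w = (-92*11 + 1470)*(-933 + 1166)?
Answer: -50939/176 ≈ -289.43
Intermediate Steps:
w = 106714 (w = (-1012 + 1470)*233 = 458*233 = 106714)
S = 101878 (S = -4836 + 106714 = 101878)
S/(-352) = 101878/(-352) = 101878*(-1/352) = -50939/176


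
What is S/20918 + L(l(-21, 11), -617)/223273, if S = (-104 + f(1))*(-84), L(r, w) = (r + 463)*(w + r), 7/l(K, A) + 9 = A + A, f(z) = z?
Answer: -341856284414/394650879883 ≈ -0.86622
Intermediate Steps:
l(K, A) = 7/(-9 + 2*A) (l(K, A) = 7/(-9 + (A + A)) = 7/(-9 + 2*A))
L(r, w) = (463 + r)*(r + w)
S = 8652 (S = (-104 + 1)*(-84) = -103*(-84) = 8652)
S/20918 + L(l(-21, 11), -617)/223273 = 8652/20918 + ((7/(-9 + 2*11))² + 463*(7/(-9 + 2*11)) + 463*(-617) + (7/(-9 + 2*11))*(-617))/223273 = 8652*(1/20918) + ((7/(-9 + 22))² + 463*(7/(-9 + 22)) - 285671 + (7/(-9 + 22))*(-617))*(1/223273) = 4326/10459 + ((7/13)² + 463*(7/13) - 285671 + (7/13)*(-617))*(1/223273) = 4326/10459 + (49/169 + 3241/13 - 285671 - 4319/13)*(1/223273) = 4326/10459 - 48292364/169*1/223273 = 4326/10459 - 48292364/37733137 = -341856284414/394650879883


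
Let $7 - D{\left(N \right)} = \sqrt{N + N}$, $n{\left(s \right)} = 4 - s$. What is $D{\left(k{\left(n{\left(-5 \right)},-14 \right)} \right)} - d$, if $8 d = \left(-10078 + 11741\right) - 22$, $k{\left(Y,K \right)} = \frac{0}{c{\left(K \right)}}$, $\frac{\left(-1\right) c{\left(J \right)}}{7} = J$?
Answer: $- \frac{1585}{8} \approx -198.13$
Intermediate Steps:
$c{\left(J \right)} = - 7 J$
$k{\left(Y,K \right)} = 0$ ($k{\left(Y,K \right)} = \frac{0}{\left(-7\right) K} = 0 \left(- \frac{1}{7 K}\right) = 0$)
$D{\left(N \right)} = 7 - \sqrt{2} \sqrt{N}$ ($D{\left(N \right)} = 7 - \sqrt{N + N} = 7 - \sqrt{2 N} = 7 - \sqrt{2} \sqrt{N}$)
$d = \frac{1641}{8}$ ($d = \frac{\left(-10078 + 11741\right) - 22}{8} = \frac{1663 - 22}{8} = \frac{1}{8} \cdot 1641 = \frac{1641}{8} \approx 205.13$)
$D{\left(k{\left(n{\left(-5 \right)},-14 \right)} \right)} - d = \left(7 - \sqrt{2} \sqrt{0}\right) - \frac{1641}{8} = \left(7 - \sqrt{2} \cdot 0\right) - \frac{1641}{8} = \left(7 + 0\right) - \frac{1641}{8} = 7 - \frac{1641}{8} = - \frac{1585}{8}$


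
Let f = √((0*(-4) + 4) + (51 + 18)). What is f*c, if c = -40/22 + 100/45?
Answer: 40*√73/99 ≈ 3.4521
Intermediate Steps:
f = √73 (f = √((0 + 4) + 69) = √(4 + 69) = √73 ≈ 8.5440)
c = 40/99 (c = -40*1/22 + 100*(1/45) = -20/11 + 20/9 = 40/99 ≈ 0.40404)
f*c = √73*(40/99) = 40*√73/99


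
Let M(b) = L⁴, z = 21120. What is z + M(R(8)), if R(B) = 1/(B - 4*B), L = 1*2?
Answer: 21136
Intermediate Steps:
L = 2
R(B) = -1/(3*B) (R(B) = 1/(-3*B) = -1/(3*B))
M(b) = 16 (M(b) = 2⁴ = 16)
z + M(R(8)) = 21120 + 16 = 21136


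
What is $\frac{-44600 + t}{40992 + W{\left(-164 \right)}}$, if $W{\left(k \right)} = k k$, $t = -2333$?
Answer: $- \frac{46933}{67888} \approx -0.69133$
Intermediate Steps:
$W{\left(k \right)} = k^{2}$
$\frac{-44600 + t}{40992 + W{\left(-164 \right)}} = \frac{-44600 - 2333}{40992 + \left(-164\right)^{2}} = - \frac{46933}{40992 + 26896} = - \frac{46933}{67888}$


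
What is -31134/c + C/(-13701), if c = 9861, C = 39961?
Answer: -273540785/45035187 ≈ -6.0739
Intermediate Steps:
-31134/c + C/(-13701) = -31134/9861 + 39961/(-13701) = -31134*1/9861 + 39961*(-1/13701) = -10378/3287 - 39961/13701 = -273540785/45035187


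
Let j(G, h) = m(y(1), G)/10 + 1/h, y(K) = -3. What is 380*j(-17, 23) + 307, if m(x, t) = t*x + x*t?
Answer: 96589/23 ≈ 4199.5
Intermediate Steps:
m(x, t) = 2*t*x (m(x, t) = t*x + t*x = 2*t*x)
j(G, h) = 1/h - 3*G/5 (j(G, h) = (2*G*(-3))/10 + 1/h = -6*G*(⅒) + 1/h = -3*G/5 + 1/h = 1/h - 3*G/5)
380*j(-17, 23) + 307 = 380*(1/23 - ⅗*(-17)) + 307 = 380*(1/23 + 51/5) + 307 = 380*(1178/115) + 307 = 89528/23 + 307 = 96589/23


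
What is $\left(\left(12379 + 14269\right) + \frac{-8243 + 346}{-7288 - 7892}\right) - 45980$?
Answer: $- \frac{293451863}{15180} \approx -19331.0$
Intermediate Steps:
$\left(\left(12379 + 14269\right) + \frac{-8243 + 346}{-7288 - 7892}\right) - 45980 = \left(26648 - \frac{7897}{-15180}\right) - 45980 = \left(26648 - - \frac{7897}{15180}\right) - 45980 = \left(26648 + \frac{7897}{15180}\right) - 45980 = \frac{404524537}{15180} - 45980 = - \frac{293451863}{15180}$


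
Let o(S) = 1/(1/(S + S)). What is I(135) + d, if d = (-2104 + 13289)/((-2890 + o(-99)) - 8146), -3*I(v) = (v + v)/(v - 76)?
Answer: -1670975/662806 ≈ -2.5211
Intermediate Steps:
I(v) = -2*v/(3*(-76 + v)) (I(v) = -(v + v)/(3*(v - 76)) = -2*v/(3*(-76 + v)))
o(S) = 2*S (o(S) = 1/(1/(2*S)) = 2*S)
d = -11185/11234 (d = (-2104 + 13289)/((-2890 + 2*(-99)) - 8146) = 11185/((-2890 - 198) - 8146) = 11185/(-3088 - 8146) = 11185/(-11234) = 11185*(-1/11234) = -11185/11234 ≈ -0.99564)
I(135) + d = -2*135/(-228 + 3*135) - 11185/11234 = -2*135/(-228 + 405) - 11185/11234 = -2*135/177 - 11185/11234 = -2*135*1/177 - 11185/11234 = -90/59 - 11185/11234 = -1670975/662806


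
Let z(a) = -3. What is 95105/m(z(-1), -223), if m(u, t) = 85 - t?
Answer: 95105/308 ≈ 308.78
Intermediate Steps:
95105/m(z(-1), -223) = 95105/(85 - 1*(-223)) = 95105/(85 + 223) = 95105/308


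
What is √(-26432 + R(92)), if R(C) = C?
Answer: 2*I*√6585 ≈ 162.3*I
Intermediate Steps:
√(-26432 + R(92)) = √(-26432 + 92) = √(-26340) = 2*I*√6585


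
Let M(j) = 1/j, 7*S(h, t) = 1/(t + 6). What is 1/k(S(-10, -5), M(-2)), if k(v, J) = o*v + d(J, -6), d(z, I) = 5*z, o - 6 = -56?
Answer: -14/135 ≈ -0.10370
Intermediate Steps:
o = -50 (o = 6 - 56 = -50)
S(h, t) = 1/(7*(6 + t)) (S(h, t) = 1/(7*(t + 6)) = 1/(7*(6 + t)))
k(v, J) = -50*v + 5*J
1/k(S(-10, -5), M(-2)) = 1/(-50/(7*(6 - 5)) + 5/(-2)) = 1/(-50/(7*1) + 5*(-1/2)) = 1/(-50/7 - 5/2) = 1/(-135/14) = -14/135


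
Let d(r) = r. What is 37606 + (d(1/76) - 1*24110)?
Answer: 1025697/76 ≈ 13496.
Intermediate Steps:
37606 + (d(1/76) - 1*24110) = 37606 + (1/76 - 1*24110) = 37606 + (1/76 - 24110) = 37606 - 1832359/76 = 1025697/76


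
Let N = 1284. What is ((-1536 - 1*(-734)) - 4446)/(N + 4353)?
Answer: -5248/5637 ≈ -0.93099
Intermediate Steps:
((-1536 - 1*(-734)) - 4446)/(N + 4353) = ((-1536 - 1*(-734)) - 4446)/(1284 + 4353) = ((-1536 + 734) - 4446)/5637 = (-802 - 4446)*(1/5637) = -5248*1/5637 = -5248/5637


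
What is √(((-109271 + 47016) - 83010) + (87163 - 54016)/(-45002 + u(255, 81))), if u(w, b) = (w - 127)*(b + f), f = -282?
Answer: I*√726724339205810/70730 ≈ 381.14*I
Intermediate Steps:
u(w, b) = (-282 + b)*(-127 + w) (u(w, b) = (w - 127)*(b - 282) = (-127 + w)*(-282 + b) = (-282 + b)*(-127 + w))
√(((-109271 + 47016) - 83010) + (87163 - 54016)/(-45002 + u(255, 81))) = √(((-109271 + 47016) - 83010) + (87163 - 54016)/(-45002 + (35814 - 282*255 - 127*81 + 81*255))) = √((-62255 - 83010) + 33147/(-45002 + (35814 - 71910 - 10287 + 20655))) = √(-145265 + 33147/(-45002 - 25728)) = √(-145265 + 33147/(-70730)) = √(-145265 + 33147*(-1/70730)) = √(-145265 - 33147/70730) = √(-10274626597/70730) = I*√726724339205810/70730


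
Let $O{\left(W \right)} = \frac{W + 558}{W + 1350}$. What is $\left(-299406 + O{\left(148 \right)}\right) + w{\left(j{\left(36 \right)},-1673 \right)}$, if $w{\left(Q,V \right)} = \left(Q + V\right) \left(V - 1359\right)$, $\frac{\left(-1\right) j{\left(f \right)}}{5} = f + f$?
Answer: $\frac{4392623203}{749} \approx 5.8646 \cdot 10^{6}$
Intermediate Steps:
$j{\left(f \right)} = - 10 f$ ($j{\left(f \right)} = - 5 \left(f + f\right) = - 5 \cdot 2 f = - 10 f$)
$O{\left(W \right)} = \frac{558 + W}{1350 + W}$
$w{\left(Q,V \right)} = \left(-1359 + V\right) \left(Q + V\right)$ ($w{\left(Q,V \right)} = \left(Q + V\right) \left(-1359 + V\right) = \left(-1359 + V\right) \left(Q + V\right)$)
$\left(-299406 + O{\left(148 \right)}\right) + w{\left(j{\left(36 \right)},-1673 \right)} = \left(-299406 + \frac{558 + 148}{1350 + 148}\right) + \left(\left(-1673\right)^{2} - 1359 \left(\left(-10\right) 36\right) - -2273607 + \left(-10\right) 36 \left(-1673\right)\right) = \left(-299406 + \frac{1}{1498} \cdot 706\right) + \left(2798929 - -489240 + 2273607 - -602280\right) = \left(-299406 + \frac{1}{1498} \cdot 706\right) + \left(2798929 + 489240 + 2273607 + 602280\right) = \left(-299406 + \frac{353}{749}\right) + 6164056 = - \frac{224254741}{749} + 6164056 = \frac{4392623203}{749}$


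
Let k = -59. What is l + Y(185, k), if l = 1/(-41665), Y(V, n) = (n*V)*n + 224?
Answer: 26840967984/41665 ≈ 6.4421e+5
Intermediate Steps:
Y(V, n) = 224 + V*n**2 (Y(V, n) = (V*n)*n + 224 = V*n**2 + 224 = 224 + V*n**2)
l = -1/41665 ≈ -2.4001e-5
l + Y(185, k) = -1/41665 + (224 + 185*(-59)**2) = -1/41665 + (224 + 185*3481) = -1/41665 + (224 + 643985) = -1/41665 + 644209 = 26840967984/41665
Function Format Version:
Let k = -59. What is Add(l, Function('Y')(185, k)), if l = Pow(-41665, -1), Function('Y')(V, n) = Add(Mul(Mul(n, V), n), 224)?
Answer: Rational(26840967984, 41665) ≈ 6.4421e+5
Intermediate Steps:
Function('Y')(V, n) = Add(224, Mul(V, Pow(n, 2))) (Function('Y')(V, n) = Add(Mul(Mul(V, n), n), 224) = Add(Mul(V, Pow(n, 2)), 224) = Add(224, Mul(V, Pow(n, 2))))
l = Rational(-1, 41665) ≈ -2.4001e-5
Add(l, Function('Y')(185, k)) = Add(Rational(-1, 41665), Add(224, Mul(185, Pow(-59, 2)))) = Add(Rational(-1, 41665), Add(224, Mul(185, 3481))) = Add(Rational(-1, 41665), Add(224, 643985)) = Add(Rational(-1, 41665), 644209) = Rational(26840967984, 41665)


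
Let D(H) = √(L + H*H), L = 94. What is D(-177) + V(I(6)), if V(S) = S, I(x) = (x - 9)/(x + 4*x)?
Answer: -⅒ + 67*√7 ≈ 177.17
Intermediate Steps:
D(H) = √(94 + H²) (D(H) = √(94 + H*H) = √(94 + H²))
I(x) = (-9 + x)/(5*x) (I(x) = (-9 + x)/((5*x)) = (-9 + x)*(1/(5*x)) = (-9 + x)/(5*x))
D(-177) + V(I(6)) = √(94 + (-177)²) + (⅕)*(-9 + 6)/6 = √(94 + 31329) + (⅕)*(⅙)*(-3) = √31423 - ⅒ = 67*√7 - ⅒ = -⅒ + 67*√7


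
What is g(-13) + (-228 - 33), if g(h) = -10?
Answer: -271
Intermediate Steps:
g(-13) + (-228 - 33) = -10 + (-228 - 33) = -10 - 261 = -271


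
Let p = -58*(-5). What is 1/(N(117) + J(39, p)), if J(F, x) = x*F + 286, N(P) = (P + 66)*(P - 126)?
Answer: 1/9949 ≈ 0.00010051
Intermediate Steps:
N(P) = (-126 + P)*(66 + P) (N(P) = (66 + P)*(-126 + P) = (-126 + P)*(66 + P))
p = 290
J(F, x) = 286 + F*x (J(F, x) = F*x + 286 = 286 + F*x)
1/(N(117) + J(39, p)) = 1/((-8316 + 117² - 60*117) + (286 + 39*290)) = 1/((-8316 + 13689 - 7020) + (286 + 11310)) = 1/(-1647 + 11596) = 1/9949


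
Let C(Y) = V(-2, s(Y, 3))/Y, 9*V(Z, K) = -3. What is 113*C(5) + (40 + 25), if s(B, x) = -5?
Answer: 862/15 ≈ 57.467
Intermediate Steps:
V(Z, K) = -⅓ (V(Z, K) = (⅑)*(-3) = -⅓)
C(Y) = -1/(3*Y)
113*C(5) + (40 + 25) = 113*(-⅓/5) + (40 + 25) = 113*(-⅓*⅕) + 65 = 113*(-1/15) + 65 = -113/15 + 65 = 862/15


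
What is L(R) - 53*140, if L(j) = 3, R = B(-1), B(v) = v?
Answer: -7417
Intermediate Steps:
R = -1
L(R) - 53*140 = 3 - 53*140 = 3 - 7420 = -7417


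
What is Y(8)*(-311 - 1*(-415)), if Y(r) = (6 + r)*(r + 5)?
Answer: 18928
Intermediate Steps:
Y(r) = (5 + r)*(6 + r) (Y(r) = (6 + r)*(5 + r) = (5 + r)*(6 + r))
Y(8)*(-311 - 1*(-415)) = (30 + 8**2 + 11*8)*(-311 - 1*(-415)) = (30 + 64 + 88)*(-311 + 415) = 182*104 = 18928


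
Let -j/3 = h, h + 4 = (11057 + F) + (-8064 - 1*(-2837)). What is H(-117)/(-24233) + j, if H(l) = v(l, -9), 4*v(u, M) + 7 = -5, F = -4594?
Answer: -89565165/24233 ≈ -3696.0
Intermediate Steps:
v(u, M) = -3 (v(u, M) = -7/4 + (¼)*(-5) = -7/4 - 5/4 = -3)
h = 1232 (h = -4 + ((11057 - 4594) + (-8064 - 1*(-2837))) = -4 + (6463 + (-8064 + 2837)) = -4 + (6463 - 5227) = -4 + 1236 = 1232)
H(l) = -3
j = -3696 (j = -3*1232 = -3696)
H(-117)/(-24233) + j = -3/(-24233) - 3696 = -3*(-1/24233) - 3696 = 3/24233 - 3696 = -89565165/24233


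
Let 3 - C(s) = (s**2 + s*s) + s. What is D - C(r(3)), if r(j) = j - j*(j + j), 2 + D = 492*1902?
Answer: 936214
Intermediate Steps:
D = 935782 (D = -2 + 492*1902 = -2 + 935784 = 935782)
r(j) = j - 2*j**2 (r(j) = j - j*2*j = j - 2*j**2)
C(s) = 3 - s - 2*s**2 (C(s) = 3 - ((s**2 + s*s) + s) = 3 - ((s**2 + s**2) + s) = 3 - (2*s**2 + s) = 3 - (s + 2*s**2) = 3 + (-s - 2*s**2) = 3 - s - 2*s**2)
D - C(r(3)) = 935782 - (3 - 3*(1 - 2*3) - 2*9*(1 - 2*3)**2) = 935782 - (3 - 3*(1 - 6) - 2*9*(1 - 6)**2) = 935782 - (3 - 3*(-5) - 2*(3*(-5))**2) = 935782 - (3 - 1*(-15) - 2*(-15)**2) = 935782 - (3 + 15 - 2*225) = 935782 - (3 + 15 - 450) = 935782 - 1*(-432) = 935782 + 432 = 936214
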